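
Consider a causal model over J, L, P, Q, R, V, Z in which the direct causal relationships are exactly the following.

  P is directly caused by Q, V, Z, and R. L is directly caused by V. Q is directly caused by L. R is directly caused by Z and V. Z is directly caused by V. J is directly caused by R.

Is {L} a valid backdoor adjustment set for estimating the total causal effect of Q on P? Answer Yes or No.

Backdoor paths from Q to P (paths whose first edge points into Q):
  P1: Q <- L <- V -> Z -> R -> P
  P2: Q <- L <- V -> Z -> P
  P3: Q <- L <- V -> R <- Z -> P
  P4: Q <- L <- V -> R -> P
  P5: Q <- L <- V -> P
Condition 1 (no descendant of Q in the set): holds — descendants of Q are {P}; none are in {L}.
Condition 2 (every backdoor path blocked by {L}):
  P1: blocked at chain node L ∈ conditioning set.
  P2: blocked at chain node L ∈ conditioning set.
  P3: blocked at chain node L ∈ conditioning set.
  P4: blocked at chain node L ∈ conditioning set.
  P5: blocked at chain node L ∈ conditioning set.
{L} satisfies the backdoor criterion.

Yes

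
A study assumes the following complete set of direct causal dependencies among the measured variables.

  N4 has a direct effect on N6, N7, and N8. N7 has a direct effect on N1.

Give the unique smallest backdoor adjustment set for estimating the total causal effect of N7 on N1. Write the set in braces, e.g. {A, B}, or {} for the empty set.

{}

Variables eligible for adjustment (non-descendants of N7, excluding N7 and N1): {N4, N6, N8}.
Backdoor paths from N7 to N1:
  (none)
With no backdoor paths the empty set already satisfies the criterion, and it is trivially minimal.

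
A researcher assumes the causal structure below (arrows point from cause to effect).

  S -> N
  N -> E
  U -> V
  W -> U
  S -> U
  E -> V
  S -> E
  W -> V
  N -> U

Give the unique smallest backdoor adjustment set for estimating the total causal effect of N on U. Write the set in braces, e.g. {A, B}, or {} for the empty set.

{S}

Variables eligible for adjustment (non-descendants of N, excluding N and U): {S, W}.
Backdoor paths from N to U:
  P1: N <- S -> E -> V <- W -> U
  P2: N <- S -> E -> V <- U
  P3: N <- S -> U
The empty set is not sufficient: P3 (N <- S -> U) has no collider blocking it and no conditioned non-collider, so it is open.
Try {S}:
  P1: blocked at fork node S ∈ conditioning set.
  P2: blocked at fork node S ∈ conditioning set.
  P3: blocked at fork node S ∈ conditioning set.
{S} contains no descendant of N and blocks every backdoor path.
No other singleton works — e.g. {W} leaves P3 open — so {S} is the unique smallest valid adjustment set.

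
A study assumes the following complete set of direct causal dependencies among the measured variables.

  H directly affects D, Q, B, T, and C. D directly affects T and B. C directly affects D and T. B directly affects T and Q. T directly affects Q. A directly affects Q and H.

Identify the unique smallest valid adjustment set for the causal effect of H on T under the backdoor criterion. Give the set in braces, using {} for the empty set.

Variables eligible for adjustment (non-descendants of H, excluding H and T): {A}.
Backdoor paths from H to T:
  P1: H <- A -> Q <- B <- D <- C -> T
  P2: H <- A -> Q <- B <- D -> T
  P3: H <- A -> Q <- B -> T
  P4: H <- A -> Q <- T
Each backdoor path contains an unconditioned collider, so every path is already blocked with the empty conditioning set:
  P1: blocked at collider Q (neither it nor any descendant is in the conditioning set).
  P2: blocked at collider Q (neither it nor any descendant is in the conditioning set).
  P3: blocked at collider Q (neither it nor any descendant is in the conditioning set).
  P4: blocked at collider Q (neither it nor any descendant is in the conditioning set).
The empty set is therefore the unique smallest valid set.

{}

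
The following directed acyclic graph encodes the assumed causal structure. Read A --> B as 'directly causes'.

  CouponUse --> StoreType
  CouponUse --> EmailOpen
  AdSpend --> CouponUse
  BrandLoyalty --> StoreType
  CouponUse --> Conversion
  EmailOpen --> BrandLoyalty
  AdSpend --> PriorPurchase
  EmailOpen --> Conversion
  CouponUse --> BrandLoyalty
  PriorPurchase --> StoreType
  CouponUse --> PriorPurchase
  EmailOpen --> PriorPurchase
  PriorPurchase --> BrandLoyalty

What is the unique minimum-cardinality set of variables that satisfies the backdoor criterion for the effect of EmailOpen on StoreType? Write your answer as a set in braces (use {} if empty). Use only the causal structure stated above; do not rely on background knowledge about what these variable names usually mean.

{CouponUse}

Variables eligible for adjustment (non-descendants of EmailOpen, excluding EmailOpen and StoreType): {AdSpend, CouponUse}.
Backdoor paths from EmailOpen to StoreType:
  P1: EmailOpen <- CouponUse <- AdSpend -> PriorPurchase -> BrandLoyalty -> StoreType
  P2: EmailOpen <- CouponUse <- AdSpend -> PriorPurchase -> StoreType
  P3: EmailOpen <- CouponUse -> PriorPurchase -> BrandLoyalty -> StoreType
  P4: EmailOpen <- CouponUse -> PriorPurchase -> StoreType
  P5: EmailOpen <- CouponUse -> BrandLoyalty <- PriorPurchase -> StoreType
  P6: EmailOpen <- CouponUse -> BrandLoyalty -> StoreType
  P7: EmailOpen <- CouponUse -> StoreType
The empty set is not sufficient: P1 (EmailOpen <- CouponUse <- AdSpend -> PriorPurchase -> BrandLoyalty -> StoreType) has no collider blocking it and no conditioned non-collider, so it is open.
Try {CouponUse}:
  P1: blocked at chain node CouponUse ∈ conditioning set.
  P2: blocked at chain node CouponUse ∈ conditioning set.
  P3: blocked at fork node CouponUse ∈ conditioning set.
  P4: blocked at fork node CouponUse ∈ conditioning set.
  P5: blocked at fork node CouponUse ∈ conditioning set.
  P6: blocked at fork node CouponUse ∈ conditioning set.
  P7: blocked at fork node CouponUse ∈ conditioning set.
{CouponUse} contains no descendant of EmailOpen and blocks every backdoor path.
No other singleton works — e.g. {AdSpend} leaves P3 open — so {CouponUse} is the unique smallest valid adjustment set.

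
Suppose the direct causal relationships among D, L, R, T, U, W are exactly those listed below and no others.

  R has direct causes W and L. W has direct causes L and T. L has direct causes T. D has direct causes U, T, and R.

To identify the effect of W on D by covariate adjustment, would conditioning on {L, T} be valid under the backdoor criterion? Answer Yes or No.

Yes

Backdoor paths from W to D (paths whose first edge points into W):
  P1: W <- T -> L -> R -> D
  P2: W <- T -> D
  P3: W <- L <- T -> D
  P4: W <- L -> R -> D
Condition 1 (no descendant of W in the set): holds — descendants of W are {D, R}; none are in {L, T}.
Condition 2 (every backdoor path blocked by {L, T}):
  P1: blocked at fork node T ∈ conditioning set.
  P2: blocked at fork node T ∈ conditioning set.
  P3: blocked at chain node L ∈ conditioning set.
  P4: blocked at fork node L ∈ conditioning set.
{L, T} satisfies the backdoor criterion.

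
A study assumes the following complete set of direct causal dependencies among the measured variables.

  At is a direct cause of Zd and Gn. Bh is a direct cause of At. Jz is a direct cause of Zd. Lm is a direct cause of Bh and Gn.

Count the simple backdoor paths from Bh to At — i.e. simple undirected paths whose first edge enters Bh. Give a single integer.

A backdoor path from Bh to At is any simple undirected path whose first edge points into Bh (i.e. leaves Bh via a parent).
Parents of Bh: {Lm}.
Enumerating:
  P1: Bh <- Lm -> Gn <- At
That exhausts the simple backdoor paths. Count: 1.

1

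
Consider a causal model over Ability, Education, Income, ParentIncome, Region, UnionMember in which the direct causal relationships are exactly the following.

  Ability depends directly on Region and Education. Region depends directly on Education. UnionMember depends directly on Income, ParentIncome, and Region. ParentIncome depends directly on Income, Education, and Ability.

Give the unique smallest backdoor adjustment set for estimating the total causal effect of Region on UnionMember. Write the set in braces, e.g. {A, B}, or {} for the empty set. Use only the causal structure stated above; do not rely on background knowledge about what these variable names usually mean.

{Education}

Variables eligible for adjustment (non-descendants of Region, excluding Region and UnionMember): {Education, Income}.
Backdoor paths from Region to UnionMember:
  P1: Region <- Education -> Ability -> ParentIncome <- Income -> UnionMember
  P2: Region <- Education -> Ability -> ParentIncome -> UnionMember
  P3: Region <- Education -> ParentIncome <- Income -> UnionMember
  P4: Region <- Education -> ParentIncome -> UnionMember
The empty set is not sufficient: P2 (Region <- Education -> Ability -> ParentIncome -> UnionMember) has no collider blocking it and no conditioned non-collider, so it is open.
Try {Education}:
  P1: blocked at fork node Education ∈ conditioning set.
  P2: blocked at fork node Education ∈ conditioning set.
  P3: blocked at fork node Education ∈ conditioning set.
  P4: blocked at fork node Education ∈ conditioning set.
{Education} contains no descendant of Region and blocks every backdoor path.
No other singleton works — e.g. {Income} leaves P2 open — so {Education} is the unique smallest valid adjustment set.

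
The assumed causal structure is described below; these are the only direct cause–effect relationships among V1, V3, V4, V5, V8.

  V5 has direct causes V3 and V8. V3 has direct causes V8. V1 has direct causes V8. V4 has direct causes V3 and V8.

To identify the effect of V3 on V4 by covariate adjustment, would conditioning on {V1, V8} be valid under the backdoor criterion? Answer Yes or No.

Backdoor paths from V3 to V4 (paths whose first edge points into V3):
  P1: V3 <- V8 -> V4
Condition 1 (no descendant of V3 in the set): holds — descendants of V3 are {V4, V5}; none are in {V1, V8}.
Condition 2 (every backdoor path blocked by {V1, V8}):
  P1: blocked at fork node V8 ∈ conditioning set.
{V1, V8} satisfies the backdoor criterion.

Yes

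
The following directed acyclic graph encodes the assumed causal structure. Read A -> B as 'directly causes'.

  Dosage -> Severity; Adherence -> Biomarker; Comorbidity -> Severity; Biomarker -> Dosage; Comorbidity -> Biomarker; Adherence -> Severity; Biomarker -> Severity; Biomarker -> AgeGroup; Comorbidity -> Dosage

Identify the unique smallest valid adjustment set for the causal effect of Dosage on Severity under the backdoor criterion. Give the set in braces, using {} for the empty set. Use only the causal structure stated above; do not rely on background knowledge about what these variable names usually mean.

{Biomarker, Comorbidity}

Variables eligible for adjustment (non-descendants of Dosage, excluding Dosage and Severity): {Adherence, AgeGroup, Biomarker, Comorbidity}.
Backdoor paths from Dosage to Severity:
  P1: Dosage <- Comorbidity -> Biomarker <- Adherence -> Severity
  P2: Dosage <- Comorbidity -> Biomarker -> Severity
  P3: Dosage <- Comorbidity -> Severity
  P4: Dosage <- Biomarker <- Comorbidity -> Severity
  P5: Dosage <- Biomarker <- Adherence -> Severity
  P6: Dosage <- Biomarker -> Severity
The empty set is not sufficient: P2 (Dosage <- Comorbidity -> Biomarker -> Severity) has no collider blocking it and no conditioned non-collider, so it is open.
Try {Biomarker, Comorbidity}:
  P1: blocked at fork node Comorbidity ∈ conditioning set.
  P2: blocked at fork node Comorbidity ∈ conditioning set.
  P3: blocked at fork node Comorbidity ∈ conditioning set.
  P4: blocked at chain node Biomarker ∈ conditioning set.
  P5: blocked at chain node Biomarker ∈ conditioning set.
  P6: blocked at fork node Biomarker ∈ conditioning set.
{Biomarker, Comorbidity} contains no descendant of Dosage and blocks every backdoor path.
Every element of {Biomarker, Comorbidity} is needed (dropping Biomarker leaves P5 open; dropping Comorbidity leaves P1 open), so no proper subset is valid.
Among all size-2 subsets of the eligible variables, only {Biomarker, Comorbidity} blocks every backdoor path, so it is the unique smallest valid adjustment set.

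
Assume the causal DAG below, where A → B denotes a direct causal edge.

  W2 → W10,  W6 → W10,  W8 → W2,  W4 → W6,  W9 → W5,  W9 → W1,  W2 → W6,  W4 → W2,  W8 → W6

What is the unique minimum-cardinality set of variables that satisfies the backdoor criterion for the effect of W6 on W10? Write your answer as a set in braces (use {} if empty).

{W2}

Variables eligible for adjustment (non-descendants of W6, excluding W6 and W10): {W1, W2, W4, W5, W8, W9}.
Backdoor paths from W6 to W10:
  P1: W6 <- W4 -> W2 -> W10
  P2: W6 <- W8 -> W2 -> W10
  P3: W6 <- W2 -> W10
The empty set is not sufficient: P1 (W6 <- W4 -> W2 -> W10) has no collider blocking it and no conditioned non-collider, so it is open.
Try {W2}:
  P1: blocked at chain node W2 ∈ conditioning set.
  P2: blocked at chain node W2 ∈ conditioning set.
  P3: blocked at fork node W2 ∈ conditioning set.
{W2} contains no descendant of W6 and blocks every backdoor path.
No other singleton works — e.g. {W9} leaves P1 open — so {W2} is the unique smallest valid adjustment set.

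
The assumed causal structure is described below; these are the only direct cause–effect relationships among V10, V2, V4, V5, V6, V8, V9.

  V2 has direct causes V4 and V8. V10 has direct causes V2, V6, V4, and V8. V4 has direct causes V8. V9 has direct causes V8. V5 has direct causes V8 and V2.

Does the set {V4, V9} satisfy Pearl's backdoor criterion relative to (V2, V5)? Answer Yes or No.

Backdoor paths from V2 to V5 (paths whose first edge points into V2):
  P1: V2 <- V8 -> V5
  P2: V2 <- V4 <- V8 -> V5
  P3: V2 <- V4 -> V10 <- V8 -> V5
Condition 1 (no descendant of V2 in the set): holds — descendants of V2 are {V10, V5}; none are in {V4, V9}.
Condition 2 (every backdoor path blocked by {V4, V9}):
  P1: open — no interior node is in the conditioning set.
  P2: blocked at chain node V4 ∈ conditioning set.
  P3: blocked at fork node V4 ∈ conditioning set.
{V4, V9} does not satisfy the backdoor criterion.

No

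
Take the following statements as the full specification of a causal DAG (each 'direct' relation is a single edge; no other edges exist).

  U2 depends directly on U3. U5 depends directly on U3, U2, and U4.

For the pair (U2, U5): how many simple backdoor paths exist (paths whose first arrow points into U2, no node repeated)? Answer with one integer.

A backdoor path from U2 to U5 is any simple undirected path whose first edge points into U2 (i.e. leaves U2 via a parent).
Parents of U2: {U3}.
Enumerating:
  P1: U2 <- U3 -> U5
That exhausts the simple backdoor paths. Count: 1.

1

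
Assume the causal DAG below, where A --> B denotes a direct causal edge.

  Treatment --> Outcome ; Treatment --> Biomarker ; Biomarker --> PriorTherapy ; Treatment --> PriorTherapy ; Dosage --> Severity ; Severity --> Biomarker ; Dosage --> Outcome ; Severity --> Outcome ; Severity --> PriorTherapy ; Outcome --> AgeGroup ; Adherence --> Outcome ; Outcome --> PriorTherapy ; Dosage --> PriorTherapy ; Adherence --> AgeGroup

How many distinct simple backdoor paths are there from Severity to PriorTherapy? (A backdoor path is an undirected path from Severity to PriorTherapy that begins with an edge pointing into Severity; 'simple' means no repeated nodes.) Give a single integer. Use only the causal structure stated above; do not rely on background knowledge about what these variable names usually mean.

4

A backdoor path from Severity to PriorTherapy is any simple undirected path whose first edge points into Severity (i.e. leaves Severity via a parent).
Parents of Severity: {Dosage}.
Enumerating:
  P1: Severity <- Dosage -> Outcome <- Treatment -> Biomarker -> PriorTherapy
  P2: Severity <- Dosage -> Outcome <- Treatment -> PriorTherapy
  P3: Severity <- Dosage -> Outcome -> PriorTherapy
  P4: Severity <- Dosage -> PriorTherapy
That exhausts the simple backdoor paths. Count: 4.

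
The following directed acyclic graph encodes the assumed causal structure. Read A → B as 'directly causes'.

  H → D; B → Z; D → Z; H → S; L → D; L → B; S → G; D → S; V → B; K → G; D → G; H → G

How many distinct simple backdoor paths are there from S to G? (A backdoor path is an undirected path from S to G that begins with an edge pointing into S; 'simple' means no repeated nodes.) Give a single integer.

A backdoor path from S to G is any simple undirected path whose first edge points into S (i.e. leaves S via a parent).
Parents of S: {D, H}.
Enumerating:
  P1: S <- H -> D -> G
  P2: S <- H -> G
  P3: S <- D <- H -> G
  P4: S <- D -> G
That exhausts the simple backdoor paths. Count: 4.

4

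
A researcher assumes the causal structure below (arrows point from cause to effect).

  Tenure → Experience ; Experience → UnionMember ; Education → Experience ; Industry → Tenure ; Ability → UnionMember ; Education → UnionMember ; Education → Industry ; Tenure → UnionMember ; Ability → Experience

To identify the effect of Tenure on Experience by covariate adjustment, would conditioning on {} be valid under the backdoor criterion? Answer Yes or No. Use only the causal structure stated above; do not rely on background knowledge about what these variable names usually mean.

No

Backdoor paths from Tenure to Experience (paths whose first edge points into Tenure):
  P1: Tenure <- Industry <- Education -> Experience
  P2: Tenure <- Industry <- Education -> UnionMember <- Ability -> Experience
  P3: Tenure <- Industry <- Education -> UnionMember <- Experience
Condition 1 (no descendant of Tenure in the set): holds — descendants of Tenure are {Experience, UnionMember}; none are in {}.
Condition 2 (every backdoor path blocked by {}):
  P1: open — no interior node is in the conditioning set.
  P2: blocked at collider UnionMember (neither it nor any descendant is in the conditioning set).
  P3: blocked at collider UnionMember (neither it nor any descendant is in the conditioning set).
{} does not satisfy the backdoor criterion.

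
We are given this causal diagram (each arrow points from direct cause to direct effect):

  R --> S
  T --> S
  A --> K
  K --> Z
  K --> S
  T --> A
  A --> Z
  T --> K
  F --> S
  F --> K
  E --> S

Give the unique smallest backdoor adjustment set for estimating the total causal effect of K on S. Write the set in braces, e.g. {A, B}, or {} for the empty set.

{F, T}

Variables eligible for adjustment (non-descendants of K, excluding K and S): {A, E, F, R, T}.
Backdoor paths from K to S:
  P1: K <- T -> S
  P2: K <- A <- T -> S
  P3: K <- F -> S
The empty set is not sufficient: P1 (K <- T -> S) has no collider blocking it and no conditioned non-collider, so it is open.
Try {F, T}:
  P1: blocked at fork node T ∈ conditioning set.
  P2: blocked at fork node T ∈ conditioning set.
  P3: blocked at fork node F ∈ conditioning set.
{F, T} contains no descendant of K and blocks every backdoor path.
Every element of {F, T} is needed (dropping F leaves P3 open; dropping T leaves P1 open), so no proper subset is valid.
Among all size-2 subsets of the eligible variables, only {F, T} blocks every backdoor path, so it is the unique smallest valid adjustment set.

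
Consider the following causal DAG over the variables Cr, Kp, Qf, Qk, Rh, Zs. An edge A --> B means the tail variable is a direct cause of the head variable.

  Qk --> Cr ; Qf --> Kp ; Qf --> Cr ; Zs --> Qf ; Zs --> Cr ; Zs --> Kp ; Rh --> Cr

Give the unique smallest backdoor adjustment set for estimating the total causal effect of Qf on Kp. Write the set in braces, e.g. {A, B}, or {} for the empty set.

{Zs}

Variables eligible for adjustment (non-descendants of Qf, excluding Qf and Kp): {Qk, Rh, Zs}.
Backdoor paths from Qf to Kp:
  P1: Qf <- Zs -> Kp
The empty set is not sufficient: P1 (Qf <- Zs -> Kp) has no collider blocking it and no conditioned non-collider, so it is open.
Try {Zs}:
  P1: blocked at fork node Zs ∈ conditioning set.
{Zs} contains no descendant of Qf and blocks every backdoor path.
No other singleton works — e.g. {Rh} leaves P1 open — so {Zs} is the unique smallest valid adjustment set.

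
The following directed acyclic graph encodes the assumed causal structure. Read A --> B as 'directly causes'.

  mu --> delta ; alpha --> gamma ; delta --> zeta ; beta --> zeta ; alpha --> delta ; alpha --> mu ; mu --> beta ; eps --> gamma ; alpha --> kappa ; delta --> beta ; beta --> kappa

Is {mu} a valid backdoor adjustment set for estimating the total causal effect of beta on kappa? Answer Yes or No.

No

Backdoor paths from beta to kappa (paths whose first edge points into beta):
  P1: beta <- mu <- alpha -> kappa
  P2: beta <- mu -> delta <- alpha -> kappa
  P3: beta <- delta <- alpha -> kappa
  P4: beta <- delta <- mu <- alpha -> kappa
Condition 1 (no descendant of beta in the set): holds — descendants of beta are {kappa, zeta}; none are in {mu}.
Condition 2 (every backdoor path blocked by {mu}):
  P1: blocked at chain node mu ∈ conditioning set.
  P2: blocked at fork node mu ∈ conditioning set.
  P3: open — no interior node is in the conditioning set.
  P4: blocked at chain node mu ∈ conditioning set.
{mu} does not satisfy the backdoor criterion.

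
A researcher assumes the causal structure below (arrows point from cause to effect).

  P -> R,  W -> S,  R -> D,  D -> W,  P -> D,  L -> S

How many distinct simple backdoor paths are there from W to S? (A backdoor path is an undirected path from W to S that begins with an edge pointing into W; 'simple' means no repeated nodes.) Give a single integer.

0

A backdoor path from W to S is any simple undirected path whose first edge points into W (i.e. leaves W via a parent).
Parents of W: {D}.
No simple path from any parent of W reaches S without revisiting W, so there are no backdoor paths.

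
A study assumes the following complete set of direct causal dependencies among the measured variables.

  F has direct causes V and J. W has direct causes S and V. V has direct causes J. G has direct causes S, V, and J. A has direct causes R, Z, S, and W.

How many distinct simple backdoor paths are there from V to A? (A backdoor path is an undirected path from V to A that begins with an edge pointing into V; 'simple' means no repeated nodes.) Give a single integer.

A backdoor path from V to A is any simple undirected path whose first edge points into V (i.e. leaves V via a parent).
Parents of V: {J}.
Enumerating:
  P1: V <- J -> G <- S -> W -> A
  P2: V <- J -> G <- S -> A
That exhausts the simple backdoor paths. Count: 2.

2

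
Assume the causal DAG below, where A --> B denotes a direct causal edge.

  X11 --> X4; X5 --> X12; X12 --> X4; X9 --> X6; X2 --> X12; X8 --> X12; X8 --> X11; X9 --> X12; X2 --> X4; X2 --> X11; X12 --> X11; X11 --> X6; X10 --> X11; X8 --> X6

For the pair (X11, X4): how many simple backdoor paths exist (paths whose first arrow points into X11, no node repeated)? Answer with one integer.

A backdoor path from X11 to X4 is any simple undirected path whose first edge points into X11 (i.e. leaves X11 via a parent).
Parents of X11: {X10, X12, X2, X8}.
Enumerating:
  P1: X11 <- X2 -> X12 -> X4
  P2: X11 <- X2 -> X4
  P3: X11 <- X8 -> X12 <- X2 -> X4
  P4: X11 <- X8 -> X12 -> X4
  P5: X11 <- X8 -> X6 <- X9 -> X12 <- X2 -> X4
  P6: X11 <- X8 -> X6 <- X9 -> X12 -> X4
  P7: X11 <- X12 <- X2 -> X4
  P8: X11 <- X12 -> X4
That exhausts the simple backdoor paths. Count: 8.

8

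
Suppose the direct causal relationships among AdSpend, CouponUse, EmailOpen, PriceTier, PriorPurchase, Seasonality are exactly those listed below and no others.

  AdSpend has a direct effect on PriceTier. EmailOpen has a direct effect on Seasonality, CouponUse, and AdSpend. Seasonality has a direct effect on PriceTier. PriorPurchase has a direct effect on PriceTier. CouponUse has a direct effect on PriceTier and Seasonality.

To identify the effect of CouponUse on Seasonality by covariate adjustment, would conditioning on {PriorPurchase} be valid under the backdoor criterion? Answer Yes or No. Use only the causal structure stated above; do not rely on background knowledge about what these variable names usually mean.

Backdoor paths from CouponUse to Seasonality (paths whose first edge points into CouponUse):
  P1: CouponUse <- EmailOpen -> Seasonality
  P2: CouponUse <- EmailOpen -> AdSpend -> PriceTier <- Seasonality
Condition 1 (no descendant of CouponUse in the set): holds — descendants of CouponUse are {PriceTier, Seasonality}; none are in {PriorPurchase}.
Condition 2 (every backdoor path blocked by {PriorPurchase}):
  P1: open — no interior node is in the conditioning set.
  P2: blocked at collider PriceTier (neither it nor any descendant is in the conditioning set).
{PriorPurchase} does not satisfy the backdoor criterion.

No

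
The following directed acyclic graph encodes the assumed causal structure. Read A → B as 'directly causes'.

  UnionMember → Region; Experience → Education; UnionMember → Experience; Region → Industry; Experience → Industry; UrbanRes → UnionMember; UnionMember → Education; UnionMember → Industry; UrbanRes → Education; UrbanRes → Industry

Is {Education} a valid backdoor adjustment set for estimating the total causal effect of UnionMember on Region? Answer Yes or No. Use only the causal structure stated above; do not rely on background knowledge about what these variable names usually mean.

Backdoor paths from UnionMember to Region (paths whose first edge points into UnionMember):
  P1: UnionMember <- UrbanRes -> Education <- Experience -> Industry <- Region
  P2: UnionMember <- UrbanRes -> Industry <- Region
Condition 1 (no descendant of UnionMember in the set): FAILS — Education is a descendant of UnionMember.
Condition 2 (every backdoor path blocked by {Education}):
  P1: blocked at collider Industry (neither it nor any descendant is in the conditioning set).
  P2: blocked at collider Industry (neither it nor any descendant is in the conditioning set).
{Education} does not satisfy the backdoor criterion.

No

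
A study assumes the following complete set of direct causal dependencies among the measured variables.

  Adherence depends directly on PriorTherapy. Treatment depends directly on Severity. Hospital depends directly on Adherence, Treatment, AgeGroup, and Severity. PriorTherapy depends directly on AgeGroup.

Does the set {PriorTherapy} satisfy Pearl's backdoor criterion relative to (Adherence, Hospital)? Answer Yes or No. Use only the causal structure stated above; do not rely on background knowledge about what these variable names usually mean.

Backdoor paths from Adherence to Hospital (paths whose first edge points into Adherence):
  P1: Adherence <- PriorTherapy <- AgeGroup -> Hospital
Condition 1 (no descendant of Adherence in the set): holds — descendants of Adherence are {Hospital}; none are in {PriorTherapy}.
Condition 2 (every backdoor path blocked by {PriorTherapy}):
  P1: blocked at chain node PriorTherapy ∈ conditioning set.
{PriorTherapy} satisfies the backdoor criterion.

Yes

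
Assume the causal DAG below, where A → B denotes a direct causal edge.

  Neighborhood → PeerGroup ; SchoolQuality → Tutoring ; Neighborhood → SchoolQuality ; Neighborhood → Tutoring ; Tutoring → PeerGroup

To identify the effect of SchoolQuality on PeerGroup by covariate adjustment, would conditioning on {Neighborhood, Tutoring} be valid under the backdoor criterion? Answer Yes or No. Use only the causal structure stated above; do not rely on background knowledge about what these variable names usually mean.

No

Backdoor paths from SchoolQuality to PeerGroup (paths whose first edge points into SchoolQuality):
  P1: SchoolQuality <- Neighborhood -> Tutoring -> PeerGroup
  P2: SchoolQuality <- Neighborhood -> PeerGroup
Condition 1 (no descendant of SchoolQuality in the set): FAILS — Tutoring is a descendant of SchoolQuality.
Condition 2 (every backdoor path blocked by {Neighborhood, Tutoring}):
  P1: blocked at fork node Neighborhood ∈ conditioning set.
  P2: blocked at fork node Neighborhood ∈ conditioning set.
{Neighborhood, Tutoring} does not satisfy the backdoor criterion.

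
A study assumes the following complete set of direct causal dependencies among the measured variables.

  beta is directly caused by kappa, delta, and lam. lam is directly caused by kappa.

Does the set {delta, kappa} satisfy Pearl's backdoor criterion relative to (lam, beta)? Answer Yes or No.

Backdoor paths from lam to beta (paths whose first edge points into lam):
  P1: lam <- kappa -> beta
Condition 1 (no descendant of lam in the set): holds — descendants of lam are {beta}; none are in {delta, kappa}.
Condition 2 (every backdoor path blocked by {delta, kappa}):
  P1: blocked at fork node kappa ∈ conditioning set.
{delta, kappa} satisfies the backdoor criterion.

Yes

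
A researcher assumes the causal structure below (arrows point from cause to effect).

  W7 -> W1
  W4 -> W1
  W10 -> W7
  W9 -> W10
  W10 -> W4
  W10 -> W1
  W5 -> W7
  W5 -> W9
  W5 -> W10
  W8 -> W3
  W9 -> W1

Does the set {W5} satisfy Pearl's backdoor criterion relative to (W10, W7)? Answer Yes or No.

Backdoor paths from W10 to W7 (paths whose first edge points into W10):
  P1: W10 <- W5 -> W9 -> W1 <- W7
  P2: W10 <- W5 -> W7
  P3: W10 <- W9 <- W5 -> W7
  P4: W10 <- W9 -> W1 <- W7
Condition 1 (no descendant of W10 in the set): holds — descendants of W10 are {W1, W4, W7}; none are in {W5}.
Condition 2 (every backdoor path blocked by {W5}):
  P1: blocked at fork node W5 ∈ conditioning set.
  P2: blocked at fork node W5 ∈ conditioning set.
  P3: blocked at fork node W5 ∈ conditioning set.
  P4: blocked at collider W1 (neither it nor any descendant is in the conditioning set).
{W5} satisfies the backdoor criterion.

Yes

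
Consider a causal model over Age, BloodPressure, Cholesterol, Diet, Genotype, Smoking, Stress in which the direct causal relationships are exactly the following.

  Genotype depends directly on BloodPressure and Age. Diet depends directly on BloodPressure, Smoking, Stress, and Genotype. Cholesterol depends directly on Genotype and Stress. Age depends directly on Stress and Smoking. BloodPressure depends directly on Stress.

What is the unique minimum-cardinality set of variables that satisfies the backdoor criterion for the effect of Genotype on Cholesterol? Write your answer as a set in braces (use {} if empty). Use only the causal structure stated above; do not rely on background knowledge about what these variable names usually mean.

{Stress}

Variables eligible for adjustment (non-descendants of Genotype, excluding Genotype and Cholesterol): {Age, BloodPressure, Smoking, Stress}.
Backdoor paths from Genotype to Cholesterol:
  P1: Genotype <- Age <- Smoking -> Diet <- Stress -> Cholesterol
  P2: Genotype <- Age <- Smoking -> Diet <- BloodPressure <- Stress -> Cholesterol
  P3: Genotype <- Age <- Stress -> Cholesterol
  P4: Genotype <- BloodPressure <- Stress -> Cholesterol
  P5: Genotype <- BloodPressure -> Diet <- Smoking -> Age <- Stress -> Cholesterol
  P6: Genotype <- BloodPressure -> Diet <- Stress -> Cholesterol
The empty set is not sufficient: P3 (Genotype <- Age <- Stress -> Cholesterol) has no collider blocking it and no conditioned non-collider, so it is open.
Try {Stress}:
  P1: blocked at collider Diet (neither it nor any descendant is in the conditioning set).
  P2: blocked at collider Diet (neither it nor any descendant is in the conditioning set).
  P3: blocked at fork node Stress ∈ conditioning set.
  P4: blocked at fork node Stress ∈ conditioning set.
  P5: blocked at collider Diet (neither it nor any descendant is in the conditioning set).
  P6: blocked at collider Diet (neither it nor any descendant is in the conditioning set).
{Stress} contains no descendant of Genotype and blocks every backdoor path.
No other singleton works — e.g. {Smoking} leaves P3 open — so {Stress} is the unique smallest valid adjustment set.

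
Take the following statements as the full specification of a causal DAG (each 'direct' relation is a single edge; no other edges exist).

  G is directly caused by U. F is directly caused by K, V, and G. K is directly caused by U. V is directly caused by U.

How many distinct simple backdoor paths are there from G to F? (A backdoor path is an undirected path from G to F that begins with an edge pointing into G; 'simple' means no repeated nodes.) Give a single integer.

A backdoor path from G to F is any simple undirected path whose first edge points into G (i.e. leaves G via a parent).
Parents of G: {U}.
Enumerating:
  P1: G <- U -> V -> F
  P2: G <- U -> K -> F
That exhausts the simple backdoor paths. Count: 2.

2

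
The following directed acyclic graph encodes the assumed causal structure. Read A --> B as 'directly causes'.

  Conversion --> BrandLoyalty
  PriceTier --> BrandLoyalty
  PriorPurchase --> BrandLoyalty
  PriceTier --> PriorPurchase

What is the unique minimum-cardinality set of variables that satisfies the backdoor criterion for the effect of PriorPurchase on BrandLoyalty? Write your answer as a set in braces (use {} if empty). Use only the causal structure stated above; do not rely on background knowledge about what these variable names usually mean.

{PriceTier}

Variables eligible for adjustment (non-descendants of PriorPurchase, excluding PriorPurchase and BrandLoyalty): {Conversion, PriceTier}.
Backdoor paths from PriorPurchase to BrandLoyalty:
  P1: PriorPurchase <- PriceTier -> BrandLoyalty
The empty set is not sufficient: P1 (PriorPurchase <- PriceTier -> BrandLoyalty) has no collider blocking it and no conditioned non-collider, so it is open.
Try {PriceTier}:
  P1: blocked at fork node PriceTier ∈ conditioning set.
{PriceTier} contains no descendant of PriorPurchase and blocks every backdoor path.
No other singleton works — e.g. {Conversion} leaves P1 open — so {PriceTier} is the unique smallest valid adjustment set.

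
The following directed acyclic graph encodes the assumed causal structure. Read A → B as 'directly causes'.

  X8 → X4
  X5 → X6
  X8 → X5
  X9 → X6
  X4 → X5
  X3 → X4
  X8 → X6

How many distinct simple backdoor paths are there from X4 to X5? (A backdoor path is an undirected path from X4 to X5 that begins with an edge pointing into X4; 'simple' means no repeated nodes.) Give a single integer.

2

A backdoor path from X4 to X5 is any simple undirected path whose first edge points into X4 (i.e. leaves X4 via a parent).
Parents of X4: {X3, X8}.
Enumerating:
  P1: X4 <- X8 -> X5
  P2: X4 <- X8 -> X6 <- X5
That exhausts the simple backdoor paths. Count: 2.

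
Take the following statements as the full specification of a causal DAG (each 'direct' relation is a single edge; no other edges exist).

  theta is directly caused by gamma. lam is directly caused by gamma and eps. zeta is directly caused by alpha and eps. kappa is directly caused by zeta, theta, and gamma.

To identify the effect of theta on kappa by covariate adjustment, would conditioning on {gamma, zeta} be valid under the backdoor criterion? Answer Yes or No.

Backdoor paths from theta to kappa (paths whose first edge points into theta):
  P1: theta <- gamma -> lam <- eps -> zeta -> kappa
  P2: theta <- gamma -> kappa
Condition 1 (no descendant of theta in the set): holds — descendants of theta are {kappa}; none are in {gamma, zeta}.
Condition 2 (every backdoor path blocked by {gamma, zeta}):
  P1: blocked at fork node gamma ∈ conditioning set.
  P2: blocked at fork node gamma ∈ conditioning set.
{gamma, zeta} satisfies the backdoor criterion.

Yes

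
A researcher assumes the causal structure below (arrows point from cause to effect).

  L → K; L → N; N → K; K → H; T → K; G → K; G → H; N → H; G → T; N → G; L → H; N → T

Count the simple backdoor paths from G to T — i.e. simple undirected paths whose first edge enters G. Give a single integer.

6

A backdoor path from G to T is any simple undirected path whose first edge points into G (i.e. leaves G via a parent).
Parents of G: {N}.
Enumerating:
  P1: G <- N <- L -> K <- T
  P2: G <- N <- L -> H <- K <- T
  P3: G <- N -> T
  P4: G <- N -> K <- T
  P5: G <- N -> H <- L -> K <- T
  P6: G <- N -> H <- K <- T
That exhausts the simple backdoor paths. Count: 6.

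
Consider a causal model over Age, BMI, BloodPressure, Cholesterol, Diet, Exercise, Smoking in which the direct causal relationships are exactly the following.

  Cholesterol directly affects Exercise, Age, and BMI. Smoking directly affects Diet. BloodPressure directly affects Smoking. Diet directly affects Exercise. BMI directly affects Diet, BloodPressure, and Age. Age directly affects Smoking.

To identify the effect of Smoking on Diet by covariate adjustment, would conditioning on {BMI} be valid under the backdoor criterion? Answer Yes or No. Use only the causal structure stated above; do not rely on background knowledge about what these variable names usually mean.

Yes

Backdoor paths from Smoking to Diet (paths whose first edge points into Smoking):
  P1: Smoking <- BloodPressure <- BMI <- Cholesterol -> Exercise <- Diet
  P2: Smoking <- BloodPressure <- BMI -> Age <- Cholesterol -> Exercise <- Diet
  P3: Smoking <- BloodPressure <- BMI -> Diet
  P4: Smoking <- Age <- Cholesterol -> BMI -> Diet
  P5: Smoking <- Age <- Cholesterol -> Exercise <- Diet
  P6: Smoking <- Age <- BMI <- Cholesterol -> Exercise <- Diet
  P7: Smoking <- Age <- BMI -> Diet
Condition 1 (no descendant of Smoking in the set): holds — descendants of Smoking are {Diet, Exercise}; none are in {BMI}.
Condition 2 (every backdoor path blocked by {BMI}):
  P1: blocked at chain node BMI ∈ conditioning set.
  P2: blocked at fork node BMI ∈ conditioning set.
  P3: blocked at fork node BMI ∈ conditioning set.
  P4: blocked at chain node BMI ∈ conditioning set.
  P5: blocked at collider Exercise (neither it nor any descendant is in the conditioning set).
  P6: blocked at chain node BMI ∈ conditioning set.
  P7: blocked at fork node BMI ∈ conditioning set.
{BMI} satisfies the backdoor criterion.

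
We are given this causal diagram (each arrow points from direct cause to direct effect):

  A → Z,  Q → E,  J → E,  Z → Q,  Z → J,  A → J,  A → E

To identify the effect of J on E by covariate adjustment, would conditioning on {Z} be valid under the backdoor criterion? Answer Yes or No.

No

Backdoor paths from J to E (paths whose first edge points into J):
  P1: J <- A -> Z -> Q -> E
  P2: J <- A -> E
  P3: J <- Z <- A -> E
  P4: J <- Z -> Q -> E
Condition 1 (no descendant of J in the set): holds — descendants of J are {E}; none are in {Z}.
Condition 2 (every backdoor path blocked by {Z}):
  P1: blocked at chain node Z ∈ conditioning set.
  P2: open — no interior node is in the conditioning set.
  P3: blocked at chain node Z ∈ conditioning set.
  P4: blocked at fork node Z ∈ conditioning set.
{Z} does not satisfy the backdoor criterion.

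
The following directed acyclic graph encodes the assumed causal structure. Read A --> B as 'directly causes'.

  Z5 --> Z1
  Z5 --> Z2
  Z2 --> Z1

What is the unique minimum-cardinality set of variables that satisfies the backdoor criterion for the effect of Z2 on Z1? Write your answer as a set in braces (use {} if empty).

{Z5}

Variables eligible for adjustment (non-descendants of Z2, excluding Z2 and Z1): {Z5}.
Backdoor paths from Z2 to Z1:
  P1: Z2 <- Z5 -> Z1
The empty set is not sufficient: P1 (Z2 <- Z5 -> Z1) has no collider blocking it and no conditioned non-collider, so it is open.
Try {Z5}:
  P1: blocked at fork node Z5 ∈ conditioning set.
{Z5} contains no descendant of Z2 and blocks every backdoor path.
{Z5} is the unique smallest valid adjustment set.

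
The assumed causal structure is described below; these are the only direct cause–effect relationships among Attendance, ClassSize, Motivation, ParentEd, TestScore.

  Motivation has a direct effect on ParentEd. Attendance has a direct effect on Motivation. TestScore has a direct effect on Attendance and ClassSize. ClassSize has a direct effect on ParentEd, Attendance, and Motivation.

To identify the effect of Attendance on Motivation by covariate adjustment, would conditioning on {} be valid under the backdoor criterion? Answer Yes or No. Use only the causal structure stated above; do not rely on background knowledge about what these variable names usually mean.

No

Backdoor paths from Attendance to Motivation (paths whose first edge points into Attendance):
  P1: Attendance <- TestScore -> ClassSize -> Motivation
  P2: Attendance <- TestScore -> ClassSize -> ParentEd <- Motivation
  P3: Attendance <- ClassSize -> Motivation
  P4: Attendance <- ClassSize -> ParentEd <- Motivation
Condition 1 (no descendant of Attendance in the set): holds — descendants of Attendance are {Motivation, ParentEd}; none are in {}.
Condition 2 (every backdoor path blocked by {}):
  P1: open — no interior node is in the conditioning set.
  P2: blocked at collider ParentEd (neither it nor any descendant is in the conditioning set).
  P3: open — no interior node is in the conditioning set.
  P4: blocked at collider ParentEd (neither it nor any descendant is in the conditioning set).
{} does not satisfy the backdoor criterion.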